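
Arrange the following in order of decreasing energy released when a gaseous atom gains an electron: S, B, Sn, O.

B is in period 2, group 13; O is in period 2, group 16; S is in period 3, group 16; Sn is in period 5, group 14.
Adding an electron releases more energy for atoms nearer the top right (short of the noble gases).
Neither a single period nor a single group — weigh both effects.
Sn > B: period and group pull opposite ways; the across-period shift dominates (107 vs 27 kJ/mol).
O > Sn: relative to Sn, both the across-period and down-group shifts push O's electron affinity up.
S > O: this pair runs against the simple trend — see the exception note.
Note the exception: S has a higher electron affinity than O, contrary to the simple trend — the compact 2p subshell of O repels the added electron more than S's larger 3p does.
Tabulated electron affinity (kJ/mol): B 27, O 141, S 200, Sn 107.
So from highest to lowest: S > O > Sn > B.

S > O > Sn > B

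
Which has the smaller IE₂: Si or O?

Consider each +1 ion: Si⁺ still has 3 valence electrons; O⁺ still has 5 valence electrons.
All are still removing valence electrons, so compare the +1 ions as you would atoms: IE_2 generally rises across a period (higher Z_eff) and falls down a group (larger shell), subject to the usual subshell exceptions.
Valence configurations: Si⁺ [Ne]3s²3p¹, O⁺ [He]2s²2p³.
Tabulated IE_2 (kJ/mol): Si 1577, O 3388.
Overall IE_2 order: Si < O.

Si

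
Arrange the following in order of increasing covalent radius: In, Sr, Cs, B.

B < In < Sr < Cs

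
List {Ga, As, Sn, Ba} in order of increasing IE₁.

Across a period the outer electron is held more tightly (higher IE₁); down a group it sits in a higher shell, more shielded, and comes off more easily.
Here both period and group differ, so the two effects have to be weighed against each other.
Ga > Ba: relative to Ba, both the across-period and down-group shifts push Ga's first ionization energy up.
Sn > Ga: the two effects oppose for this pair; the across-period effect wins (709 vs 579 kJ/mol).
As > Sn: both effects reinforce here, so As is clearly the higher of the two.
For reference (kJ/mol): Ga 579, As 947, Sn 709, Ba 503.
So from lowest to highest: Ba < Ga < Sn < As.

Ba, Ga, Sn, As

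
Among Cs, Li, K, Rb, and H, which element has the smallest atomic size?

H is in period 1, group 1; Li is in period 2, group 1; K is in period 4, group 1; Rb is in period 5, group 1; Cs is in period 6, group 1.
Atomic radius shrinks across a period as nuclear charge pulls the same shell inward, and grows down a group as new shells are added.
All are in group 1, so atomic radius increases down the group.
The smallest atomic size among these belongs to H.

H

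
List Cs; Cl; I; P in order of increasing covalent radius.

Cl < P < I < Cs

Radius decreases left→right (rising Z_eff, same n) and increases top→bottom (higher n).
Here both period and group differ, so the two effects have to be weighed against each other.
P > Cl: P lies to the left of Cl in period 3, so the across-period effect alone puts P larger.
I > P: period and group pull opposite ways; the down-group shift dominates (133 vs 111 pm).
Cs > I: relative to I, both the across-period and down-group shifts push Cs's atomic radius up.
Tabulated atomic radius (pm): P 111, Cl 99, I 133, Cs 232.
So from smallest to largest: Cl < P < I < Cs.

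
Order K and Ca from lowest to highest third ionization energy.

The third ionization energy removes an electron from the +2 ion. For each element: K²⁺ is already 1 electron into the core; Ca²⁺ is the bare [Ar] core.
All of these are removing an electron from a noble-gas core or deeper; the smaller core (lower principal quantum number) is held far more tightly, and within a period the higher nuclear charge binds the same core more tightly.
Approximate IE_3 values (kJ/mol): K 4420, Ca 4912.
Putting it together, IE_3: K < Ca.

K, Ca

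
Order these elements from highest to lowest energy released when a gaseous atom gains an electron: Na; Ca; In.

Na > In > Ca

Na is in period 3, group 1; Ca is in period 4, group 2; In is in period 5, group 13.
EA tends to increase across a period and decrease down a group, though the pattern is less regular than for IE or radius.
These sit on a diagonal, where the across-period and down-group effects partly cancel.
In > Ca: period and group pull opposite ways; the across-period shift dominates (29 vs 2 kJ/mol).
Na > In: the two effects oppose for this pair; the down-group effect wins (53 vs 29 kJ/mol).
For reference (kJ/mol): Na 53, Ca 2, In 29.
So from highest to lowest: Na > In > Ca.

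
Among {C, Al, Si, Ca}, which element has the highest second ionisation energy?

C

The second ionization energy removes an electron from the +1 ion. For each element: C⁺ still has 3 valence electrons; Al⁺ still has 2 valence electrons; Si⁺ still has 3 valence electrons; Ca⁺ still has 1 valence electron.
All are still removing valence electrons, so compare the +1 ions as you would atoms: IE_2 generally rises across a period (higher Z_eff) and falls down a group (larger shell), subject to the usual subshell exceptions.
Valence configurations: C⁺ [He]2s²2p¹, Al⁺ [Ne]3s², Si⁺ [Ne]3s²3p¹, Ca⁺ [Ar]4s¹.
Si⁺ loses a lone 3p electron whereas Al⁺ must break into a filled 3s² pair, so IE_2(Al) > IE_2(Si) even though Si has the higher nuclear charge.
Approximate IE_2 values (kJ/mol): C 2353, Al 1817, Si 1577, Ca 1145.
So the second ionization energies run Ca < Si < Al < C.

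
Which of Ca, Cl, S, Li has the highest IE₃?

IE_3 is the cost of taking one more electron from the +2 cation: Ca²⁺ is the bare [Ar] core; Cl²⁺ still has 5 valence electrons; S²⁺ still has 4 valence electrons; Li²⁺ is already 1 electron into the core.
Core electrons are held far more tightly than valence electrons, so Ca and Li top the IE_3 order.
Valence configurations: Cl²⁺ [Ne]3s²3p³, S²⁺ [Ne]3s²3p².
Approximate IE_3 values (kJ/mol): Ca 4912, Cl 3822, S 3357, Li 11815.
So the third ionization energies run S < Cl < Ca < Li.

Li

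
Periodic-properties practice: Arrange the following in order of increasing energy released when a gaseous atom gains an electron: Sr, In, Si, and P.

Sr < In < P < Si

Si is in period 3, group 14; P is in period 3, group 15; Sr is in period 5, group 2; In is in period 5, group 13.
EA tends to increase across a period and decrease down a group, though the pattern is less regular than for IE or radius.
Neither a single period nor a single group — weigh both effects.
In > Sr: both are in period 5; the period trend gives In the larger value.
P > In: relative to In, both the across-period and down-group shifts push P's electron affinity up.
Si > P: this pair runs against the simple trend — see the exception note.
Note the exception: Si has a higher electron affinity than P, contrary to the simple trend — adding an electron to P's half-filled 3p³ is unfavourable, so Si (3p²) has the more exothermic EA.
Tabulated electron affinity (kJ/mol): Si 134, P 72, Sr 5, In 29.
So from lowest to highest: Sr < In < P < Si.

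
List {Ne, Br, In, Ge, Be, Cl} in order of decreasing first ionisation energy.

Ne, Cl, Br, Be, Ge, In

Be is in period 2, group 2; Ne is in period 2, group 18; Cl is in period 3, group 17; Ge is in period 4, group 14; Br is in period 4, group 17; In is in period 5, group 13.
Across a period the outer electron is held more tightly (higher IE₁); down a group it sits in a higher shell, more shielded, and comes off more easily.
Here both period and group differ, so the two effects have to be weighed against each other.
Ge > In: relative to In, both the across-period and down-group shifts push Ge's first ionization energy up.
Be > Ge: period and group pull opposite ways; the down-group shift dominates (900 vs 762 kJ/mol).
Br > Be: the two effects oppose for this pair; the across-period effect wins (1140 vs 900 kJ/mol).
Cl > Br: Cl sits above Br in group 17, so the down-group effect alone puts Cl higher.
Ne > Cl: both effects reinforce here, so Ne is clearly the higher of the two.
For reference (kJ/mol): Be 900, Ne 2081, Cl 1251, Ge 762, Br 1140, In 558.
So from highest to lowest: Ne > Cl > Br > Be > Ge > In.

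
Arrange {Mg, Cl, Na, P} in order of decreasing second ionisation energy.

Na > Cl > P > Mg

IE_2 is the cost of taking one more electron from the +1 cation: Mg⁺ still has 1 valence electron; Cl⁺ still has 6 valence electrons; Na⁺ is the bare [Ne] core; P⁺ still has 4 valence electrons.
Core electrons are held far more tightly than valence electrons, so Na tops the IE_2 order.
Valence configurations: Mg⁺ [Ne]3s¹, Cl⁺ [Ne]3s²3p⁴, P⁺ [Ne]3s²3p².
Approximate IE_2 values (kJ/mol): Mg 1451, Cl 2298, Na 4562, P 1907.
Overall IE_2 order: Mg < P < Cl < Na.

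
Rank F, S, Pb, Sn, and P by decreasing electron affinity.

F is in period 2, group 17; P is in period 3, group 15; S is in period 3, group 16; Sn is in period 5, group 14; Pb is in period 6, group 14.
Electron affinity generally becomes more exothermic across a period toward the halogens and less exothermic down a group.
Here both period and group differ, so the two effects have to be weighed against each other.
P > Pb: relative to Pb, both the across-period and down-group shifts push P's electron affinity up.
Sn > P: this pair runs against the simple trend — see the exception note.
S > Sn: both effects reinforce here, so S is clearly the higher of the two.
F > S: both effects reinforce here, so F is clearly the higher of the two.
Note the exception: Sn has a higher electron affinity than P, contrary to the simple trend — adding an electron to P's half-filled np³ subshell costs electron-pairing energy.
Tabulated electron affinity (kJ/mol): F 328, P 72, S 200, Sn 107, Pb 35.
So from highest to lowest: F > S > Sn > P > Pb.

F > S > Sn > P > Pb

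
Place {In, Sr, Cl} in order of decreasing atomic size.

Moving right in a period, electrons are added to the same shell under a stronger nuclear pull, so atoms get smaller; moving down, a new shell is opened and atoms get larger.
These span different periods and groups, so the two trends combine.
In > Cl: relative to Cl, both the across-period and down-group shifts push In's atomic radius up.
Sr > In: Sr lies to the left of In in period 5, so the across-period effect alone puts Sr larger.
For reference (pm): Cl 99, Sr 185, In 142.
So from largest to smallest: Sr > In > Cl.

Sr > In > Cl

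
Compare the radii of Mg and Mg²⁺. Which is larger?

Forming Mg²⁺ removes 2 electrons from Mg. Fewer electrons for the same nuclear charge means less shielding and a higher Z_eff on the remaining electrons, and for main-group metals the entire outer shell is lost.
A cation is smaller than its parent atom: Mg²⁺ < Mg.

Mg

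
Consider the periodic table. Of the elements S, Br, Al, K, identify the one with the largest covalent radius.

K

Al is in period 3, group 13; S is in period 3, group 16; K is in period 4, group 1; Br is in period 4, group 17.
Across a period the added protons contract the valence shell; down a group each new principal shell makes the atom larger.
These span different periods and groups, so the two trends combine.
Br > S: the two effects oppose for this pair; the down-group effect wins (114 vs 103 pm).
Al > Br: the two effects oppose for this pair; the across-period effect wins (126 vs 114 pm).
K > Al: relative to Al, both the across-period and down-group shifts push K's atomic radius up.
Tabulated atomic radius (pm): Al 126, S 103, K 196, Br 114.
The largest covalent radius among these belongs to K.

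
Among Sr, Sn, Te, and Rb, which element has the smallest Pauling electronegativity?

Rb

Rb is in period 5, group 1; Sr is in period 5, group 2; Sn is in period 5, group 14; Te is in period 5, group 16.
Electronegativity increases across a period and decreases down a group, tracking effective nuclear charge and atomic size.
All lie in period 5, so electronegativity increases left to right.
The smallest Pauling electronegativity among these belongs to Rb.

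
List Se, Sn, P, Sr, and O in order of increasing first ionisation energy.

Sr, Sn, Se, P, O

O is in period 2, group 16; P is in period 3, group 15; Se is in period 4, group 16; Sr is in period 5, group 2; Sn is in period 5, group 14.
Across a period the outer electron is held more tightly (higher IE₁); down a group it sits in a higher shell, more shielded, and comes off more easily.
Here both period and group differ, so the two effects have to be weighed against each other.
Sn > Sr: both are in period 5; the period trend gives Sn the larger value.
Se > Sn: both effects reinforce here, so Se is clearly the higher of the two.
P > Se: period and group pull opposite ways; the down-group shift dominates (1012 vs 941 kJ/mol).
O > P: both effects reinforce here, so O is clearly the higher of the two.
For reference (kJ/mol): O 1314, P 1012, Se 941, Sr 550, Sn 709.
So from lowest to highest: Sr < Sn < Se < P < O.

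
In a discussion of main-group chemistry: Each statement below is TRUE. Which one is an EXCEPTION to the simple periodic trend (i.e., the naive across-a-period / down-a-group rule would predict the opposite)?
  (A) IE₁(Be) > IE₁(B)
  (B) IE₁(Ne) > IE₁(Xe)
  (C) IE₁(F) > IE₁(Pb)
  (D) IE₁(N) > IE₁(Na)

(A)

The general trend: first ionisation energy increases across a period and decreases down a group.
(A) Be (period 2, group 2) vs B (period 2, group 13): the stated order contradicts the simple trend.
(B) Ne (period 2, group 18) vs Xe (period 5, group 18): the stated order agrees with the simple trend.
(C) F (period 2, group 17) vs Pb (period 6, group 14): the stated order agrees with the simple trend.
(D) N (period 2, group 15) vs Na (period 3, group 1): the stated order agrees with the simple trend.
The exception is (A): removing B's lone 2p electron is easier than breaking Be's filled 2s².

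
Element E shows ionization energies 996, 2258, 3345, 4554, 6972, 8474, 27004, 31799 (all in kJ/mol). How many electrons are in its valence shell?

6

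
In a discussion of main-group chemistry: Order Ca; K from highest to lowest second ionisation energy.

Consider each +1 ion: Ca⁺ still has 1 valence electron; K⁺ is the bare [Ar] core.
Breaking into a closed-shell core is much more expensive than removing a leftover valence electron — K has the largest IE_2 here.
Tabulated IE_2 (kJ/mol): Ca 1145, K 3052.
Overall IE_2 order: Ca < K.

K, Ca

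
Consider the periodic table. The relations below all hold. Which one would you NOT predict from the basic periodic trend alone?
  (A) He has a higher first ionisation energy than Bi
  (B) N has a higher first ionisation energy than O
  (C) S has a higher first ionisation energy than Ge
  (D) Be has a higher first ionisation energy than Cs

(B)

The general trend: first ionisation energy increases across a period and decreases down a group.
(A) He (period 1, group 18) vs Bi (period 6, group 15): the stated order agrees with the simple trend.
(B) N (period 2, group 15) vs O (period 2, group 16): the stated order contradicts the simple trend.
(C) S (period 3, group 16) vs Ge (period 4, group 14): the stated order agrees with the simple trend.
(D) Be (period 2, group 2) vs Cs (period 6, group 1): the stated order agrees with the simple trend.
The exception is (B): pairing an electron in O's 2p⁴ costs repulsion energy, so O ionizes more easily than half-filled N (2p³).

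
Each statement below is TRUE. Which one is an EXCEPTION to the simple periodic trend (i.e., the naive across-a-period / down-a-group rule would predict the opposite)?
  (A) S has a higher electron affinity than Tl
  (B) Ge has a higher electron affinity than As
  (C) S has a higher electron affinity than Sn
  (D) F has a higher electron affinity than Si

The general trend: electron affinity increases across a period and decreases down a group.
(A) S (period 3, group 16) vs Tl (period 6, group 13): the stated order agrees with the simple trend.
(B) Ge (period 4, group 14) vs As (period 4, group 15): the stated order contradicts the simple trend.
(C) S (period 3, group 16) vs Sn (period 5, group 14): the stated order agrees with the simple trend.
(D) F (period 2, group 17) vs Si (period 3, group 14): the stated order agrees with the simple trend.
The exception is (B): adding an electron to As's half-filled 4p³ is unfavourable, so Ge (4p²) has the more exothermic EA.

(B)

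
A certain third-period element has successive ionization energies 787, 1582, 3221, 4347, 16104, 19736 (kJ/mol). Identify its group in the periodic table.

Group 14

Look for the largest jump between consecutive ionization energies: IE5/IE4 ≈ 3.7, far larger than any earlier ratio.
That jump marks the point where a core electron is being removed. So the atom has 4 valence electrons.
A main-group element with 4 valence electrons is in group 14.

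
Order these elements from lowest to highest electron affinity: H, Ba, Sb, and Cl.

Ba, H, Sb, Cl

Electron affinity generally becomes more exothermic across a period toward the halogens and less exothermic down a group.
Here both period and group differ, so the two effects have to be weighed against each other.
H > Ba: period and group pull opposite ways; the down-group shift dominates (73 vs 14 kJ/mol).
Sb > H: period and group pull opposite ways; the across-period shift dominates (103 vs 73 kJ/mol).
Cl > Sb: both effects reinforce here, so Cl is clearly the higher of the two.
Tabulated electron affinity (kJ/mol): H 73, Cl 349, Sb 103, Ba 14.
So from lowest to highest: Ba < H < Sb < Cl.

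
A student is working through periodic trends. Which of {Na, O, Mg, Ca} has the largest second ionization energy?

Na

The second ionization energy removes an electron from the +1 ion. For each element: Na⁺ is the bare [Ne] core; O⁺ still has 5 valence electrons; Mg⁺ still has 1 valence electron; Ca⁺ still has 1 valence electron.
Breaking into a closed-shell core is much more expensive than removing a leftover valence electron — Na has the largest IE_2 here.
Valence configurations: O⁺ [He]2s²2p³, Mg⁺ [Ne]3s¹, Ca⁺ [Ar]4s¹.
Tabulated IE_2 (kJ/mol): Na 4562, O 3388, Mg 1451, Ca 1145.
Hence IE_2: Ca < Mg < O < Na.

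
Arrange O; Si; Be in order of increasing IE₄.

Si < O < Be

The fourth ionization energy removes an electron from the +3 ion. For each element: O³⁺ still has 3 valence electrons; Si³⁺ still has 1 valence electron; Be³⁺ is already 1 electron into the core.
Breaking into a closed-shell core is much more expensive than removing a leftover valence electron — Be has the largest IE_4 here.
Valence configurations: O³⁺ [He]2s²2p¹, Si³⁺ [Ne]3s¹.
Tabulated IE_4 (kJ/mol): O 7469, Si 4356, Be 21007.
Hence IE_4: Si < O < Be.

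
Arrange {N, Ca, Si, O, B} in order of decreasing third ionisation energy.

IE_3 is the cost of taking one more electron from the +2 cation: N²⁺ still has 3 valence electrons; Ca²⁺ is the bare [Ar] core; Si²⁺ still has 2 valence electrons; O²⁺ still has 4 valence electrons; B²⁺ still has 1 valence electron.
Usually core removal costs more than valence removal, but here the competition is close: a tightly held n=2 valence electron can cost more to remove than an n=3 core electron, so the actual values have to decide it.
Valence configurations: N²⁺ [He]2s²2p¹, Si²⁺ [Ne]3s², O²⁺ [He]2s²2p², B²⁺ [He]2s¹.
Tabulated IE_3 (kJ/mol): N 4578, Ca 4912, Si 3232, O 5300, B 3660.
Hence IE_3: Si < B < N < Ca < O.

O > Ca > N > B > Si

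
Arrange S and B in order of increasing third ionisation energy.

S < B

After 2 electrons have been removed, what remains? S²⁺ still has 4 valence electrons; B²⁺ still has 1 valence electron.
All are still removing valence electrons, so compare the +2 ions as you would atoms: IE_3 generally rises across a period (higher Z_eff) and falls down a group (larger shell), subject to the usual subshell exceptions.
Valence configurations: S²⁺ [Ne]3s²3p², B²⁺ [He]2s¹.
Approximate IE_3 values (kJ/mol): S 3357, B 3660.
So the third ionization energies run S < B.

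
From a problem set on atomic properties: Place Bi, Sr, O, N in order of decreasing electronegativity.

O > N > Bi > Sr

Electronegativity increases across a period and decreases down a group, tracking effective nuclear charge and atomic size.
These span different periods and groups, so the two trends combine.
Bi > Sr: the two effects oppose for this pair; the across-period effect wins (2.02 vs 0.95).
N > Bi: N sits above Bi in group 15, so the down-group effect alone puts N higher.
O > N: both are in period 2; the period trend gives O the larger value.
For reference (Pauling): N 3.04, O 3.44, Sr 0.95, Bi 2.02.
So from highest to lowest: O > N > Bi > Sr.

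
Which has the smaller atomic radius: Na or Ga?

Na is in period 3, group 1; Ga is in period 4, group 13.
Atomic radius shrinks across a period as nuclear charge pulls the same shell inward, and grows down a group as new shells are added.
These span different periods and groups, so the two trends combine.
Na > Ga: the two effects oppose for this pair; the across-period effect wins (155 vs 124 pm).
For reference (pm): Na 155, Ga 124.
So Ga has the smaller atomic radius (Ga < Na).

Ga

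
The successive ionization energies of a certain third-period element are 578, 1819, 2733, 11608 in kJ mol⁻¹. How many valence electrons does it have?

Look for the largest jump between consecutive ionization energies: IE4/IE3 ≈ 4.2, far larger than any earlier ratio.
That jump marks the point where a core electron is being removed. So the atom has 3 valence electrons.

3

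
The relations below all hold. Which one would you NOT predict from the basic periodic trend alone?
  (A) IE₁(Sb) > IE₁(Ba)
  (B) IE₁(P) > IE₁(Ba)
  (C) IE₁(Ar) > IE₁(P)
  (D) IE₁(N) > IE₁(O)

The general trend: first ionisation energy increases across a period and decreases down a group.
(A) Sb (period 5, group 15) vs Ba (period 6, group 2): the stated order agrees with the simple trend.
(B) P (period 3, group 15) vs Ba (period 6, group 2): the stated order agrees with the simple trend.
(C) Ar (period 3, group 18) vs P (period 3, group 15): the stated order agrees with the simple trend.
(D) N (period 2, group 15) vs O (period 2, group 16): the stated order contradicts the simple trend.
The exception is (D): pairing an electron in O's 2p⁴ costs repulsion energy, so O ionizes more easily than half-filled N (2p³).

(D)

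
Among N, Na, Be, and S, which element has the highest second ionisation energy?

The second ionization energy removes an electron from the +1 ion. For each element: N⁺ still has 4 valence electrons; Na⁺ is the bare [Ne] core; Be⁺ still has 1 valence electron; S⁺ still has 5 valence electrons.
Pulling an electron out of a noble-gas core costs far more than removing a remaining valence electron, so Na sits at the high end of IE_2.
Valence configurations: N⁺ [He]2s²2p², Be⁺ [He]2s¹, S⁺ [Ne]3s²3p³.
Approximate IE_2 values (kJ/mol): N 2856, Na 4562, Be 1757, S 2252.
Overall IE_2 order: Be < S < N < Na.

Na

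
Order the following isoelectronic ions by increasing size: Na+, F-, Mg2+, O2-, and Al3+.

Al3+ < Mg2+ < Na+ < F- < O2-

All of these have 10 electrons, so size is governed by nuclear charge alone: the more protons, the stronger the pull on the same electron cloud, and the smaller the ion.
Nuclear charges: Al3+ (Z=13), Mg2+ (Z=12), Na+ (Z=11), F- (Z=9), O2- (Z=8).
Smallest to largest: Al3+ < Mg2+ < Na+ < F- < O2-.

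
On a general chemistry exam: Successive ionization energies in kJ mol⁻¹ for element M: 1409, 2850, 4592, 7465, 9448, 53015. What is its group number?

Look for the largest jump between consecutive ionization energies: IE6/IE5 ≈ 5.6, far larger than any earlier ratio.
That jump marks the point where a core electron is being removed. So the atom has 5 valence electrons.
A main-group element with 5 valence electrons is in group 15.

Group 15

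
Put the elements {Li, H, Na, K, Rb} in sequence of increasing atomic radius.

Across a period the added protons contract the valence shell; down a group each new principal shell makes the atom larger.
All are in group 1, so atomic radius increases down the group.
So from smallest to largest: H < Li < Na < K < Rb.

H < Li < Na < K < Rb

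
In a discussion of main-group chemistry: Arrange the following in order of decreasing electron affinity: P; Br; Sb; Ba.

Electron affinity generally becomes more exothermic across a period toward the halogens and less exothermic down a group.
These span different periods and groups, so the two trends combine.
P > Ba: relative to Ba, both the across-period and down-group shifts push P's electron affinity up.
Sb > P: this pair runs against the simple trend — see the exception note.
Br > Sb: relative to Sb, both the across-period and down-group shifts push Br's electron affinity up.
Note the exception: Sb has a higher electron affinity than P, contrary to the simple trend — both are half-filled np³, but the pairing/repulsion penalty for the added electron shrinks as the p orbitals become larger and more diffuse down the group, and for Sb that outweighs the weaker nuclear attraction.
Approximate values (kJ/mol): P 72, Br 325, Sb 103, Ba 14.
So from highest to lowest: Br > Sb > P > Ba.

Br > Sb > P > Ba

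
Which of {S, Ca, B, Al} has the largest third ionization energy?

Ca

Consider each +2 ion: S²⁺ still has 4 valence electrons; Ca²⁺ is the bare [Ar] core; B²⁺ still has 1 valence electron; Al²⁺ still has 1 valence electron.
Breaking into a closed-shell core is much more expensive than removing a leftover valence electron — Ca has the largest IE_3 here.
Valence configurations: S²⁺ [Ne]3s²3p², B²⁺ [He]2s¹, Al²⁺ [Ne]3s¹.
Tabulated IE_3 (kJ/mol): S 3357, Ca 4912, B 3660, Al 2745.
Putting it together, IE_3: Al < S < B < Ca.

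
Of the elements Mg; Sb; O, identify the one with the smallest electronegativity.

O is in period 2, group 16; Mg is in period 3, group 2; Sb is in period 5, group 15.
Electronegativity increases across a period and decreases down a group, tracking effective nuclear charge and atomic size.
These span different periods and groups, so the two trends combine.
Sb > Mg: period and group pull opposite ways; the across-period shift dominates (2.05 vs 1.31).
O > Sb: relative to Sb, both the across-period and down-group shifts push O's electronegativity up.
Approximate values (Pauling): O 3.44, Mg 1.31, Sb 2.05.
The smallest electronegativity among these belongs to Mg.

Mg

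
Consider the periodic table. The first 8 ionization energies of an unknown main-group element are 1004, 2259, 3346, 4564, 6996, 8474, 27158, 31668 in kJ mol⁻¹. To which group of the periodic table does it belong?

Group 16

Look for the largest jump between consecutive ionization energies: IE7/IE6 ≈ 3.2, far larger than any earlier ratio.
That jump marks the point where a core electron is being removed. So the atom has 6 valence electrons.
A main-group element with 6 valence electrons is in group 16.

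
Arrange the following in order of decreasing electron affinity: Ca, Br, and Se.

Br, Se, Ca

Ca is in period 4, group 2; Se is in period 4, group 16; Br is in period 4, group 17.
EA tends to increase across a period and decrease down a group, though the pattern is less regular than for IE or radius.
All lie in period 4, so electron affinity increases left to right.
So from highest to lowest: Br > Se > Ca.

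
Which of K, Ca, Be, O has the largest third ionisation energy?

The third ionization energy removes an electron from the +2 ion. For each element: K²⁺ is already 1 electron into the core; Ca²⁺ is the bare [Ar] core; Be²⁺ is the bare [He] core; O²⁺ still has 4 valence electrons.
Usually core removal costs more than valence removal, but here the competition is close: a tightly held n=2 valence electron can cost more to remove than an n=3 core electron, so the actual values have to decide it.
The numbers (kJ/mol): K 4420, Ca 4912, Be 14849, O 5300.
Putting it together, IE_3: K < Ca < O < Be.

Be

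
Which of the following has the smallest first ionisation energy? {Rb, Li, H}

H is in period 1, group 1; Li is in period 2, group 1; Rb is in period 5, group 1.
IE₁ increases left→right with effective nuclear charge and decreases top→bottom as the valence shell moves farther out.
All are in group 1, so first ionization energy increases up the group.
The smallest first ionisation energy among these belongs to Rb.

Rb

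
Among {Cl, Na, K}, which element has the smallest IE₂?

Cl

IE_2 is the cost of taking one more electron from the +1 cation: Cl⁺ still has 6 valence electrons; Na⁺ is the bare [Ne] core; K⁺ is the bare [Ar] core.
Pulling an electron out of a noble-gas core costs far more than removing a remaining valence electron, so K and Na sit at the high end of IE_2.
Tabulated IE_2 (kJ/mol): Cl 2298, Na 4562, K 3052.
Hence IE_2: Cl < K < Na.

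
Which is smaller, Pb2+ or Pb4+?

Pb4+

Both ions have Z = 82 protons, but Pb4+ has lost more electrons, so its remaining electrons feel a larger effective nuclear charge per electron and are pulled in more tightly.
Higher positive charge → smaller ion, so Pb2+ > Pb4+.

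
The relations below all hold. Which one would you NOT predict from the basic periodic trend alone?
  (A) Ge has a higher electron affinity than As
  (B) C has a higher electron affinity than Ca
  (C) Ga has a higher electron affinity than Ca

(A)

The general trend: electron affinity increases across a period and decreases down a group.
(A) Ge (period 4, group 14) vs As (period 4, group 15): the stated order contradicts the simple trend.
(B) C (period 2, group 14) vs Ca (period 4, group 2): the stated order agrees with the simple trend.
(C) Ga (period 4, group 13) vs Ca (period 4, group 2): the stated order agrees with the simple trend.
The exception is (A): adding an electron to As's half-filled 4p³ is unfavourable, so Ge (4p²) has the more exothermic EA.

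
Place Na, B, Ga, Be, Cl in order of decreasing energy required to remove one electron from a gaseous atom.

Cl > Be > B > Ga > Na

Be is in period 2, group 2; B is in period 2, group 13; Na is in period 3, group 1; Cl is in period 3, group 17; Ga is in period 4, group 13.
Across a period the outer electron is held more tightly (higher IE₁); down a group it sits in a higher shell, more shielded, and comes off more easily.
Neither a single period nor a single group — weigh both effects.
Ga > Na: period and group pull opposite ways; the across-period shift dominates (579 vs 496 kJ/mol).
B > Ga: B sits above Ga in group 13, so the down-group effect alone puts B higher.
Be > B: this pair runs against the simple trend — see the exception note.
Cl > Be: the two effects oppose for this pair; the across-period effect wins (1251 vs 900 kJ/mol).
Note the exception: Be has a higher first ionization energy than B, contrary to the simple trend — removing B's lone 2p electron is easier than breaking Be's filled 2s².
Tabulated first ionization energy (kJ/mol): Be 900, B 801, Na 496, Cl 1251, Ga 579.
So from highest to lowest: Cl > Be > B > Ga > Na.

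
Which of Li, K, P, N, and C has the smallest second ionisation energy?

The second ionization energy removes an electron from the +1 ion. For each element: Li⁺ is the bare [He] core; K⁺ is the bare [Ar] core; P⁺ still has 4 valence electrons; N⁺ still has 4 valence electrons; C⁺ still has 3 valence electrons.
Breaking into a closed-shell core is much more expensive than removing a leftover valence electron — K and Li have the largest IE_2 here.
Valence configurations: P⁺ [Ne]3s²3p², N⁺ [He]2s²2p², C⁺ [He]2s²2p¹.
The numbers (kJ/mol): Li 7298, K 3052, P 1907, N 2856, C 2353.
Overall IE_2 order: P < C < N < K < Li.

P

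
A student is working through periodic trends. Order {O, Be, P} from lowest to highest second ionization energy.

The second ionization energy removes an electron from the +1 ion. For each element: O⁺ still has 5 valence electrons; Be⁺ still has 1 valence electron; P⁺ still has 4 valence electrons.
All are still removing valence electrons, so compare the +1 ions as you would atoms: IE_2 generally rises across a period (higher Z_eff) and falls down a group (larger shell), subject to the usual subshell exceptions.
Valence configurations: O⁺ [He]2s²2p³, Be⁺ [He]2s¹, P⁺ [Ne]3s²3p².
Tabulated IE_2 (kJ/mol): O 3388, Be 1757, P 1907.
Hence IE_2: Be < P < O.

Be, P, O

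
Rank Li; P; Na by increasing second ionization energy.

P < Na < Li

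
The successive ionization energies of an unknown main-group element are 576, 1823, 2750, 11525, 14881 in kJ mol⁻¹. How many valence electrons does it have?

Look for the largest jump between consecutive ionization energies: IE4/IE3 ≈ 4.2, far larger than any earlier ratio.
That jump marks the point where a core electron is being removed. So the atom has 3 valence electrons.

3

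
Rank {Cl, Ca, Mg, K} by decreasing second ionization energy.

After 1 electron has been removed, what remains? Cl⁺ still has 6 valence electrons; Ca⁺ still has 1 valence electron; Mg⁺ still has 1 valence electron; K⁺ is the bare [Ar] core.
Core electrons are held far more tightly than valence electrons, so K tops the IE_2 order.
Valence configurations: Cl⁺ [Ne]3s²3p⁴, Ca⁺ [Ar]4s¹, Mg⁺ [Ne]3s¹.
Tabulated IE_2 (kJ/mol): Cl 2298, Ca 1145, Mg 1451, K 3052.
Hence IE_2: Ca < Mg < Cl < K.

K, Cl, Mg, Ca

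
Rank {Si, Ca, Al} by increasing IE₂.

Ca < Si < Al

The second ionization energy removes an electron from the +1 ion. For each element: Si⁺ still has 3 valence electrons; Ca⁺ still has 1 valence electron; Al⁺ still has 2 valence electrons.
All are still removing valence electrons, so compare the +1 ions as you would atoms: IE_2 generally rises across a period (higher Z_eff) and falls down a group (larger shell), subject to the usual subshell exceptions.
Valence configurations: Si⁺ [Ne]3s²3p¹, Ca⁺ [Ar]4s¹, Al⁺ [Ne]3s².
Si⁺ loses a lone 3p electron whereas Al⁺ must break into a filled 3s² pair, so IE_2(Al) > IE_2(Si) even though Si has the higher nuclear charge.
Approximate IE_2 values (kJ/mol): Si 1577, Ca 1145, Al 1817.
Hence IE_2: Ca < Si < Al.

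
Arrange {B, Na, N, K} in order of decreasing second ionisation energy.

Na > K > N > B

IE_2 is the cost of taking one more electron from the +1 cation: B⁺ still has 2 valence electrons; Na⁺ is the bare [Ne] core; N⁺ still has 4 valence electrons; K⁺ is the bare [Ar] core.
Breaking into a closed-shell core is much more expensive than removing a leftover valence electron — K and Na have the largest IE_2 here.
Valence configurations: B⁺ [He]2s², N⁺ [He]2s²2p².
Approximate IE_2 values (kJ/mol): B 2427, Na 4562, N 2856, K 3052.
Overall IE_2 order: B < N < K < Na.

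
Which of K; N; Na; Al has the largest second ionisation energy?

Na

Consider each +1 ion: K⁺ is the bare [Ar] core; N⁺ still has 4 valence electrons; Na⁺ is the bare [Ne] core; Al⁺ still has 2 valence electrons.
Core electrons are held far more tightly than valence electrons, so K and Na top the IE_2 order.
Valence configurations: N⁺ [He]2s²2p², Al⁺ [Ne]3s².
Approximate IE_2 values (kJ/mol): K 3052, N 2856, Na 4562, Al 1817.
Hence IE_2: Al < N < K < Na.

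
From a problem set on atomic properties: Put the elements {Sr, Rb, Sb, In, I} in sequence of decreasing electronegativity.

Rb is in period 5, group 1; Sr is in period 5, group 2; In is in period 5, group 13; Sb is in period 5, group 15; I is in period 5, group 17.
EN rises left→right (higher Z_eff, smaller atoms) and falls top→bottom (larger, more shielded atoms).
All lie in period 5, so electronegativity increases left to right.
So from highest to lowest: I > Sb > In > Sr > Rb.

I > Sb > In > Sr > Rb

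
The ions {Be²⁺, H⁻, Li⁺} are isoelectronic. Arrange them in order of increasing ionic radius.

Be²⁺, Li⁺, H⁻

All of these have 2 electrons, so size is governed by nuclear charge alone: the more protons, the stronger the pull on the same electron cloud, and the smaller the ion.
Nuclear charges: Be²⁺ (Z=4), Li⁺ (Z=3), H⁻ (Z=1).
Smallest to largest: Be²⁺ < Li⁺ < H⁻.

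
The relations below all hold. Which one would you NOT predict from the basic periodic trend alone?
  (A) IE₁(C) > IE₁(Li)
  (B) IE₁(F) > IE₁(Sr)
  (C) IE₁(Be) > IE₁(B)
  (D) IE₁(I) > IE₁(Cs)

(C)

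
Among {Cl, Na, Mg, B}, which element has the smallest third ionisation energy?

B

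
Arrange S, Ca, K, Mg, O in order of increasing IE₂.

Ca, Mg, S, K, O

IE_2 is the cost of taking one more electron from the +1 cation: S⁺ still has 5 valence electrons; Ca⁺ still has 1 valence electron; K⁺ is the bare [Ar] core; Mg⁺ still has 1 valence electron; O⁺ still has 5 valence electrons.
Usually core removal costs more than valence removal, but here the competition is close: a tightly held n=2 valence electron can cost more to remove than an n=3 core electron, so the actual values have to decide it.
Valence configurations: S⁺ [Ne]3s²3p³, Ca⁺ [Ar]4s¹, Mg⁺ [Ne]3s¹, O⁺ [He]2s²2p³.
Tabulated IE_2 (kJ/mol): S 2252, Ca 1145, K 3052, Mg 1451, O 3388.
Putting it together, IE_2: Ca < Mg < S < K < O.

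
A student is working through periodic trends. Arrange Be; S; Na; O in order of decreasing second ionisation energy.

Na > O > S > Be

IE_2 is the cost of taking one more electron from the +1 cation: Be⁺ still has 1 valence electron; S⁺ still has 5 valence electrons; Na⁺ is the bare [Ne] core; O⁺ still has 5 valence electrons.
Pulling an electron out of a noble-gas core costs far more than removing a remaining valence electron, so Na sits at the high end of IE_2.
Valence configurations: Be⁺ [He]2s¹, S⁺ [Ne]3s²3p³, O⁺ [He]2s²2p³.
The numbers (kJ/mol): Be 1757, S 2252, Na 4562, O 3388.
So the second ionization energies run Be < S < O < Na.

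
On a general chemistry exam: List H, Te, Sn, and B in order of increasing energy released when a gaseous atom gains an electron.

B < H < Sn < Te

H is in period 1, group 1; B is in period 2, group 13; Sn is in period 5, group 14; Te is in period 5, group 16.
Electron affinity generally becomes more exothermic across a period toward the halogens and less exothermic down a group.
Here both period and group differ, so the two effects have to be weighed against each other.
H > B: period and group pull opposite ways; the down-group shift dominates (73 vs 27 kJ/mol).
Sn > H: the two effects oppose for this pair; the across-period effect wins (107 vs 73 kJ/mol).
Te > Sn: Te lies to the right of Sn in period 5, so the across-period effect alone puts Te higher.
For reference (kJ/mol): H 73, B 27, Sn 107, Te 190.
So from lowest to highest: B < H < Sn < Te.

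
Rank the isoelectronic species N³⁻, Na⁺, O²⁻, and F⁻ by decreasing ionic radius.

N³⁻ > O²⁻ > F⁻ > Na⁺

All of these have 10 electrons, so size is governed by nuclear charge alone: the more protons, the stronger the pull on the same electron cloud, and the smaller the ion.
Nuclear charges: Na⁺ (Z=11), F⁻ (Z=9), O²⁻ (Z=8), N³⁻ (Z=7).
Largest to smallest: N³⁻ > O²⁻ > F⁻ > Na⁺.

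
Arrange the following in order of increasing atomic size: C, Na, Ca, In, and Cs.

C, In, Na, Ca, Cs

Radius decreases left→right (rising Z_eff, same n) and increases top→bottom (higher n).
Neither a single period nor a single group — weigh both effects.
In > C: relative to C, both the across-period and down-group shifts push In's atomic radius up.
Na > In: period and group pull opposite ways; the across-period shift dominates (155 vs 142 pm).
Ca > Na: the two effects oppose for this pair; the down-group effect wins (171 vs 155 pm).
Cs > Ca: both effects reinforce here, so Cs is clearly the larger of the two.
For reference (pm): C 75, Na 155, Ca 171, In 142, Cs 232.
So from smallest to largest: C < In < Na < Ca < Cs.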